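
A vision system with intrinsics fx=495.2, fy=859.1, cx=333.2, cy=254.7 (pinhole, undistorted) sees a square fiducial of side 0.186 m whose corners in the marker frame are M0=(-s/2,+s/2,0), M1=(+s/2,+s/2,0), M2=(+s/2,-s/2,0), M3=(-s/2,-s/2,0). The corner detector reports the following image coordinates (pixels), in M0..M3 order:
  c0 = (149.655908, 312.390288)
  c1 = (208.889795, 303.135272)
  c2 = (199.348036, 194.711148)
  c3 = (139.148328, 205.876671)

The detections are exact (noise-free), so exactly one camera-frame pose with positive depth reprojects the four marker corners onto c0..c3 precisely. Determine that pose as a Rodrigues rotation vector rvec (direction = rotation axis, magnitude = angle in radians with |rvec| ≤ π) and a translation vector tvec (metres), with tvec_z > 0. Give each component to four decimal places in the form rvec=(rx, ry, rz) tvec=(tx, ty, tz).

Intrinsics K: fx=495.2, fy=859.1, cx=333.2, cy=254.7
Marker side s = 0.186 m; corners in marker frame (Z=0):
  M0 = (-0.0930, +0.0930, 0)
  M1 = (+0.0930, +0.0930, 0)
  M2 = (+0.0930, -0.0930, 0)
  M3 = (-0.0930, -0.0930, 0)
Detected image corners:
  c0 = (149.655908, 312.390288) px
  c1 = (208.889795, 303.135272) px
  c2 = (199.348036, 194.711148) px
  c3 = (139.148328, 205.876671) px
Planar DLT: solve 8×8 A·h = b for H (H[2,2]=1):
  H  [+306.05675 +71.58355 +174.06912]
  H  [-76.67797 +603.50226 +254.57578]
  H  [-0.08595 +0.10138 +1.00000]
B = K⁻¹H; ‖b₁‖=0.684296, ‖b₂‖=0.684296; λ = 2/(‖b₁‖+‖b₂‖) = 1.461355, sign → tz>0 ⇒ λ=+1.461355
r₁ = λ·B[:,0] = (+0.98769,-0.09320,-0.12560); r₂ = λ·B[:,1] = (+0.11156,+0.98265,+0.14815)
r₃ = r₁×r₂ = (+0.10961,-0.16034,+0.98096); SVD([r₁ r₂ r₃]) → R = UVᵀ:
  R  [+0.98769 +0.11156 +0.10961]
  R  [-0.09320 +0.98265 -0.16034]
  R  [-0.12560 +0.14815 +0.98096]
t = (-0.46960, -0.00021, +1.46136) m
tr R = 2.951303; θ = arccos((tr R − 1)/2) = 0.221124 rad = 12.669°
axis k = ((R−Rᵀ)₃₂, (R−Rᵀ)₁₃, (R−Rᵀ)₂₁) / (2 sinθ) = (+0.703280, +0.536201, -0.466781)
rvec = θ·k = (+0.155512, +0.118567, -0.103217)

rvec=(0.1555, 0.1186, -0.1032) tvec=(-0.4696, -0.0002, 1.4614)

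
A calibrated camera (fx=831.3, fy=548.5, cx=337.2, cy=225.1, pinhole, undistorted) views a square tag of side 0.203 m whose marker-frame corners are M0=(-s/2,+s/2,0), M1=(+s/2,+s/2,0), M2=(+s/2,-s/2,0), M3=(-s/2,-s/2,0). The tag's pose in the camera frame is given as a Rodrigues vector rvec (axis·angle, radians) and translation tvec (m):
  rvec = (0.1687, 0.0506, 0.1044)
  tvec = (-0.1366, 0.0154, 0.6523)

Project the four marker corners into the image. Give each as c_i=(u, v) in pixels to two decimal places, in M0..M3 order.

Intrinsics K: fx=831.3, fy=548.5, cx=337.2, cy=225.1
Marker side s = 0.203 m; corners in marker frame (Z=0):
  M0 = (-0.1015, +0.1015, 0)
  M1 = (+0.1015, +0.1015, 0)
  M2 = (+0.1015, -0.1015, 0)
  M3 = (-0.1015, -0.1015, 0)
rvec = (0.1687, 0.0506, 0.1044), |rvec| = θ = 0.20474 rad = 11.731°
Rodrigues: sinθ=0.20331, 1−cosθ=0.02089; R = I + sinθ·[k]× + (1−cosθ)·[k]×²:
    [+0.99329 -0.09942 +0.05902]
    [+0.10793 +0.98039 -0.16489]
    [-0.04147 +0.17016 +0.98454]
t = (-0.1366, 0.0154, 0.6523) m
M0: Pc = R·M0+t = (-0.24751, +0.10396, +0.67378); u = 831.3·(-0.24751)/0.67378 + 337.2 = 31.8255, v = 548.5·(+0.10396)/0.67378 + 225.1 = 309.7260
M1: Pc = R·M1+t = (-0.04587, +0.12586, +0.66536); u = 831.3·(-0.04587)/0.66536 + 337.2 = 279.8881, v = 548.5·(+0.12586)/0.66536 + 225.1 = 328.8577
M2: Pc = R·M2+t = (-0.02569, -0.07316, +0.63082); u = 831.3·(-0.02569)/0.63082 + 337.2 = 303.3459, v = 548.5·(-0.07316)/0.63082 + 225.1 = 161.4914
M3: Pc = R·M3+t = (-0.22733, -0.09506, +0.63924); u = 831.3·(-0.22733)/0.63924 + 337.2 = 41.5701, v = 548.5·(-0.09506)/0.63924 + 225.1 = 143.5302

c0=(31.83, 309.73) c1=(279.89, 328.86) c2=(303.35, 161.49) c3=(41.57, 143.53)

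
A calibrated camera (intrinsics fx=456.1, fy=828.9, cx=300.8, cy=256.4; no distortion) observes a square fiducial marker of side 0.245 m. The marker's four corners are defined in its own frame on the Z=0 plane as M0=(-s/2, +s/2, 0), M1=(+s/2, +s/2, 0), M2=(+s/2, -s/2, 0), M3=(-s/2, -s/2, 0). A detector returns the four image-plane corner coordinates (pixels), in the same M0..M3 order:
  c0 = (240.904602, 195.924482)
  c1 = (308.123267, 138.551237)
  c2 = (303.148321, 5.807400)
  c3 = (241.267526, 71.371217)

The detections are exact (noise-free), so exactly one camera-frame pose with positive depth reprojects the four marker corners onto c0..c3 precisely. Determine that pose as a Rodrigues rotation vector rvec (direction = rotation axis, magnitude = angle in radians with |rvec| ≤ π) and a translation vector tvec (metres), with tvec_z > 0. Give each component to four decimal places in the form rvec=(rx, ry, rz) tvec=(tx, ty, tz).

rvec=(-0.4031, 0.6418, -0.1927) tvec=(-0.0835, -0.2437, 1.3076)

Intrinsics K: fx=456.1, fy=828.9, cx=300.8, cy=256.4
Marker side s = 0.245 m; corners in marker frame (Z=0):
  M0 = (-0.1225, +0.1225, 0)
  M1 = (+0.1225, +0.1225, 0)
  M2 = (+0.1225, -0.1225, 0)
  M3 = (-0.1225, -0.1225, 0)
Detected image corners:
  c0 = (240.904602, 195.924482) px
  c1 = (308.123267, 138.551237) px
  c2 = (303.148321, 5.807400) px
  c3 = (241.267526, 71.371217) px
Planar DLT: solve 8×8 A·h = b for H (H[2,2]=1):
  H  [+149.84837 -79.36310 +271.67827]
  H  [-294.16574 +491.03457 +101.92946]
  H  [-0.41407 -0.32273 +1.00000]
B = K⁻¹H; ‖b₁‖=0.764747, ‖b₂‖=0.764747; λ = 2/(‖b₁‖+‖b₂‖) = 1.307622, sign → tz>0 ⇒ λ=+1.307622
r₁ = λ·B[:,0] = (+0.78669,-0.29658,-0.54144); r₂ = λ·B[:,1] = (+0.05079,+0.90517,-0.42201)
r₃ = r₁×r₂ = (+0.61525,+0.30450,+0.72715); SVD([r₁ r₂ r₃]) → R = UVᵀ:
  R  [+0.78669 +0.05079 +0.61525]
  R  [-0.29658 +0.90517 +0.30450]
  R  [-0.54144 -0.42201 +0.72715]
t = (-0.08349, -0.24368, +1.30762) m
tr R = 2.419007; θ = arccos((tr R − 1)/2) = 0.782003 rad = 44.805°
axis k = ((R−Rᵀ)₃₂, (R−Rᵀ)₁₃, (R−Rᵀ)₂₁) / (2 sinθ) = (-0.515473, +0.820697, -0.246463)
rvec = θ·k = (-0.403101, +0.641787, -0.192734)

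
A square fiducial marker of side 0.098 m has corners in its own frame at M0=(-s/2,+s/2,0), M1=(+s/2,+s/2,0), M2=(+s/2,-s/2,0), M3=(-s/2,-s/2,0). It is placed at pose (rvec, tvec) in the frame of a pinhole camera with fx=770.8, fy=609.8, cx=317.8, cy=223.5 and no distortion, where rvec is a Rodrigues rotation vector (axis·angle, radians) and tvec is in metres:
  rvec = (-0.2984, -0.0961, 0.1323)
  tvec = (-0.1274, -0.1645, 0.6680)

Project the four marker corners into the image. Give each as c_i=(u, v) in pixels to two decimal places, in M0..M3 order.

c0=(102.57, 106.04) c1=(218.42, 120.45) c2=(235.38, 42.37) c3=(124.71, 27.74)

Intrinsics K: fx=770.8, fy=609.8, cx=317.8, cy=223.5
Marker side s = 0.098 m; corners in marker frame (Z=0):
  M0 = (-0.0490, +0.0490, 0)
  M1 = (+0.0490, +0.0490, 0)
  M2 = (+0.0490, -0.0490, 0)
  M3 = (-0.0490, -0.0490, 0)
rvec = (-0.2984, -0.0961, 0.1323), |rvec| = θ = 0.34027 rad = 19.496°
Rodrigues: sinθ=0.33374, 1−cosθ=0.05733; R = I + sinθ·[k]× + (1−cosθ)·[k]×²:
    [+0.98676 -0.11556 -0.11381]
    [+0.14396 +0.94724 +0.28638]
    [+0.07471 -0.29897 +0.95133]
t = (-0.1274, -0.1645, 0.6680) m
M0: Pc = R·M0+t = (-0.18141, -0.12514, +0.64969); u = 770.8·(-0.18141)/0.64969 + 317.8 = 102.5685, v = 609.8·(-0.12514)/0.64969 + 223.5 = 106.0439
M1: Pc = R·M1+t = (-0.08471, -0.11103, +0.65701); u = 770.8·(-0.08471)/0.65701 + 317.8 = 218.4174, v = 609.8·(-0.11103)/0.65701 + 223.5 = 120.4473
M2: Pc = R·M2+t = (-0.07339, -0.20386, +0.68631); u = 770.8·(-0.07339)/0.68631 + 317.8 = 235.3793, v = 609.8·(-0.20386)/0.68631 + 223.5 = 42.3659
M3: Pc = R·M3+t = (-0.17009, -0.21797, +0.67899); u = 770.8·(-0.17009)/0.67899 + 317.8 = 124.7124, v = 609.8·(-0.21797)/0.67899 + 223.5 = 27.7422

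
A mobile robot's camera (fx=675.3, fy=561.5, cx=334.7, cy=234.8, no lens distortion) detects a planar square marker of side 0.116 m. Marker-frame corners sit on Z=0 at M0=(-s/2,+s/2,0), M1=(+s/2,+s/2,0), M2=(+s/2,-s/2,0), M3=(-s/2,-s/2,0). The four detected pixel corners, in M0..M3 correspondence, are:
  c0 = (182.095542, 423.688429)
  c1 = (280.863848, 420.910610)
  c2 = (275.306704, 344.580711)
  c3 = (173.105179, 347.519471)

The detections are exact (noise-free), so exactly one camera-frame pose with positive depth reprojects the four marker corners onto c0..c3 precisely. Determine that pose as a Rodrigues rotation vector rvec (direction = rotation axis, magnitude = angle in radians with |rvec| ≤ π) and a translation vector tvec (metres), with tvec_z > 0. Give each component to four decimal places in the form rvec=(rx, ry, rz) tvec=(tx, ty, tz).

rvec=(0.2319, 0.0014, -0.0361) tvec=(-0.1232, 0.2080, 0.7786)

Intrinsics K: fx=675.3, fy=561.5, cx=334.7, cy=234.8
Marker side s = 0.116 m; corners in marker frame (Z=0):
  M0 = (-0.0580, +0.0580, 0)
  M1 = (+0.0580, +0.0580, 0)
  M2 = (+0.0580, -0.0580, 0)
  M3 = (-0.0580, -0.0580, 0)
Detected image corners:
  c0 = (182.095542, 423.688429) px
  c1 = (280.863848, 420.910610) px
  c2 = (275.306704, 344.580711) px
  c3 = (173.105179, 347.519471) px
Planar DLT: solve 8×8 A·h = b for H (H[2,2]=1):
  H  [+864.37028 +129.93715 +227.88426]
  H  [-27.36979 +770.67522 +384.82783]
  H  [-0.00714 +0.29506 +1.00000]
B = K⁻¹H; ‖b₁‖=1.284351, ‖b₂‖=1.284352; λ = 2/(‖b₁‖+‖b₂‖) = 0.778603, sign → tz>0 ⇒ λ=+0.778603
r₁ = λ·B[:,0] = (+0.99935,-0.03563,-0.00556); r₂ = λ·B[:,1] = (+0.03595,+0.97259,+0.22973)
r₃ = r₁×r₂ = (-0.00278,-0.22978,+0.97324); SVD([r₁ r₂ r₃]) → R = UVᵀ:
  R  [+0.99935 +0.03595 -0.00278]
  R  [-0.03563 +0.97259 -0.22978]
  R  [-0.00556 +0.22973 +0.97324]
t = (-0.12316, +0.20804, +0.77860) m
tr R = 2.945178; θ = arccos((tr R − 1)/2) = 0.234680 rad = 13.446°
axis k = ((R−Rᵀ)₃₂, (R−Rᵀ)₁₃, (R−Rᵀ)₂₁) / (2 sinθ) = (+0.988066, +0.005964, -0.153917)
rvec = θ·k = (+0.231879, +0.001400, -0.036121)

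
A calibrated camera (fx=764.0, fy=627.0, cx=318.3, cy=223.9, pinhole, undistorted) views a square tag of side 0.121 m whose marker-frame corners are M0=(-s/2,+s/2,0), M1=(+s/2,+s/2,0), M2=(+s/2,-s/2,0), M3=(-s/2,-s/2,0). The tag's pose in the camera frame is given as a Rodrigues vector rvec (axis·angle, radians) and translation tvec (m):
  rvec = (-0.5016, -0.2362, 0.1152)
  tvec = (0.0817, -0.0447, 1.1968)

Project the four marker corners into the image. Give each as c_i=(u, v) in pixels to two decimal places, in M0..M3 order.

Intrinsics K: fx=764.0, fy=627.0, cx=318.3, cy=223.9
Marker side s = 0.121 m; corners in marker frame (Z=0):
  M0 = (-0.0605, +0.0605, 0)
  M1 = (+0.0605, +0.0605, 0)
  M2 = (+0.0605, -0.0605, 0)
  M3 = (-0.0605, -0.0605, 0)
rvec = (-0.5016, -0.2362, 0.1152), |rvec| = θ = 0.56627 rad = 32.445°
Rodrigues: sinθ=0.53649, 1−cosθ=0.15609; R = I + sinθ·[k]× + (1−cosθ)·[k]×²:
    [+0.96638 -0.05147 -0.25191]
    [+0.16681 +0.87106 +0.46197]
    [+0.19565 -0.48846 +0.85037]
t = (0.0817, -0.0447, 1.1968) m
M0: Pc = R·M0+t = (+0.02012, -0.00209, +1.15541); u = 764.0·(+0.02012)/1.15541 + 318.3 = 331.6041, v = 627.0·(-0.00209)/1.15541 + 223.9 = 222.7643
M1: Pc = R·M1+t = (+0.13705, +0.01809, +1.17908); u = 764.0·(+0.13705)/1.17908 + 318.3 = 407.1044, v = 627.0·(+0.01809)/1.17908 + 223.9 = 233.5206
M2: Pc = R·M2+t = (+0.14328, -0.08731, +1.23819); u = 764.0·(+0.14328)/1.23819 + 318.3 = 406.7081, v = 627.0·(-0.08731)/1.23819 + 223.9 = 179.6890
M3: Pc = R·M3+t = (+0.02635, -0.10749, +1.21452); u = 764.0·(+0.02635)/1.21452 + 318.3 = 334.8742, v = 627.0·(-0.10749)/1.21452 + 223.9 = 168.4069

c0=(331.60, 222.76) c1=(407.10, 233.52) c2=(406.71, 179.69) c3=(334.87, 168.41)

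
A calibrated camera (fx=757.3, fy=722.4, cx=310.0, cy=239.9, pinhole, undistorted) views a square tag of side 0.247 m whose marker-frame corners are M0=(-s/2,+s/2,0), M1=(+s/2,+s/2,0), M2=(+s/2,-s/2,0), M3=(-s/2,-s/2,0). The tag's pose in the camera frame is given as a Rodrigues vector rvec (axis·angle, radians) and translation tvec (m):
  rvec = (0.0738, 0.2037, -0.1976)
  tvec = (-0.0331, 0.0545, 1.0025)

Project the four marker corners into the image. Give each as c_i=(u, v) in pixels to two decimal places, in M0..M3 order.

c0=(217.28, 378.42) c1=(395.05, 351.67) c2=(357.21, 173.34) c3=(179.07, 209.40)

Intrinsics K: fx=757.3, fy=722.4, cx=310.0, cy=239.9
Marker side s = 0.247 m; corners in marker frame (Z=0):
  M0 = (-0.1235, +0.1235, 0)
  M1 = (+0.1235, +0.1235, 0)
  M2 = (+0.1235, -0.1235, 0)
  M3 = (-0.1235, -0.1235, 0)
rvec = (0.0738, 0.2037, -0.1976), |rvec| = θ = 0.29323 rad = 16.801°
Rodrigues: sinθ=0.28905, 1−cosθ=0.04269; R = I + sinθ·[k]× + (1−cosθ)·[k]×²:
    [+0.96002 +0.20224 +0.19355]
    [-0.18732 +0.97791 -0.09273]
    [-0.20803 +0.05277 +0.97670]
t = (-0.0331, 0.0545, 1.0025) m
M0: Pc = R·M0+t = (-0.12669, +0.19841, +1.03471); u = 757.3·(-0.12669)/1.03471 + 310.0 = 217.2795, v = 722.4·(+0.19841)/1.03471 + 239.9 = 378.4206
M1: Pc = R·M1+t = (+0.11044, +0.15214, +0.98332); u = 757.3·(+0.11044)/0.98332 + 310.0 = 395.0540, v = 722.4·(+0.15214)/0.98332 + 239.9 = 351.6687
M2: Pc = R·M2+t = (+0.06049, -0.08941, +0.97029); u = 757.3·(+0.06049)/0.97029 + 310.0 = 357.2079, v = 722.4·(-0.08941)/0.97029 + 239.9 = 173.3356
M3: Pc = R·M3+t = (-0.17664, -0.04314, +1.02168); u = 757.3·(-0.17664)/1.02168 + 310.0 = 179.0691, v = 722.4·(-0.04314)/1.02168 + 239.9 = 209.3979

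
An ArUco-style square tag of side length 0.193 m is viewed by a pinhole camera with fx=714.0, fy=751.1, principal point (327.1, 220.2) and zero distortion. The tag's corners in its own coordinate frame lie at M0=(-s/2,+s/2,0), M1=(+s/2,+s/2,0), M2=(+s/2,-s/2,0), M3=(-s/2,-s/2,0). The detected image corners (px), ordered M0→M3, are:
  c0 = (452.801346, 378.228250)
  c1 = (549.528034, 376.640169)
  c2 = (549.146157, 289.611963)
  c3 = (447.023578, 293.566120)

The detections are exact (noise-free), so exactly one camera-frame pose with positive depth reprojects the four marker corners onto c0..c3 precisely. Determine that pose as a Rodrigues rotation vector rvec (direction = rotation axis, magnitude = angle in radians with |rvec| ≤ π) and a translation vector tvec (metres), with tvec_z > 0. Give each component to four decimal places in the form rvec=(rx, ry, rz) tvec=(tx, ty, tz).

rvec=(0.4305, 0.1763, -0.0967) tvec=(0.3427, 0.2189, 1.4232)

Intrinsics K: fx=714.0, fy=751.1, cx=327.1, cy=220.2
Marker side s = 0.193 m; corners in marker frame (Z=0):
  M0 = (-0.0965, +0.0965, 0)
  M1 = (+0.0965, +0.0965, 0)
  M2 = (+0.0965, -0.0965, 0)
  M3 = (-0.0965, -0.0965, 0)
Detected image corners:
  c0 = (452.801346, 378.228250) px
  c1 = (549.528034, 376.640169) px
  c2 = (549.146157, 289.611963) px
  c3 = (447.023578, 293.566120) px
Planar DLT: solve 8×8 A·h = b for H (H[2,2]=1):
  H  [+448.01966 +158.69887 +499.02628]
  H  [-58.87950 +540.16285 +335.71136]
  H  [-0.13360 +0.28534 +1.00000]
B = K⁻¹H; ‖b₁‖=0.702617, ‖b₂‖=0.702617; λ = 2/(‖b₁‖+‖b₂‖) = 1.423250, sign → tz>0 ⇒ λ=+1.423250
r₁ = λ·B[:,0] = (+0.98017,-0.05583,-0.19014); r₂ = λ·B[:,1] = (+0.13030,+0.90449,+0.40610)
r₃ = r₁×r₂ = (+0.14931,-0.42283,+0.89383); SVD([r₁ r₂ r₃]) → R = UVᵀ:
  R  [+0.98017 +0.13030 +0.14931]
  R  [-0.05583 +0.90449 -0.42283]
  R  [-0.19014 +0.40610 +0.89383]
t = (+0.34271, +0.21888, +1.42325) m
tr R = 2.778483; θ = arccos((tr R − 1)/2) = 0.475111 rad = 27.222°
axis k = ((R−Rᵀ)₃₂, (R−Rᵀ)₁₃, (R−Rᵀ)₂₁) / (2 sinθ) = (+0.906058, +0.371040, -0.203439)
rvec = θ·k = (+0.430479, +0.176286, -0.096656)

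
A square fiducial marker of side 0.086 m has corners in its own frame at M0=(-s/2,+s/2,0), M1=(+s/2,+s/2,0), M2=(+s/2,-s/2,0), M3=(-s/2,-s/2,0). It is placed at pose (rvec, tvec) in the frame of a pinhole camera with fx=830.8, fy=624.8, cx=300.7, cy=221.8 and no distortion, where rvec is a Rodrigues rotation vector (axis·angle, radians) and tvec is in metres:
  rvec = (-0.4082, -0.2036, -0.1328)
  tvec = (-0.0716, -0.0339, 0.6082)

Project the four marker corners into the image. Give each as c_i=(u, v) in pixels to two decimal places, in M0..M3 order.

c0=(149.32, 231.41) c1=(269.49, 223.32) c2=(252.09, 146.17) c3=(137.76, 151.42)

Intrinsics K: fx=830.8, fy=624.8, cx=300.7, cy=221.8
Marker side s = 0.086 m; corners in marker frame (Z=0):
  M0 = (-0.0430, +0.0430, 0)
  M1 = (+0.0430, +0.0430, 0)
  M2 = (+0.0430, -0.0430, 0)
  M3 = (-0.0430, -0.0430, 0)
rvec = (-0.4082, -0.2036, -0.1328), |rvec| = θ = 0.47510 rad = 27.221°
Rodrigues: sinθ=0.45742, 1−cosθ=0.11075; R = I + sinθ·[k]× + (1−cosθ)·[k]×²:
    [+0.97101 +0.16864 -0.16943]
    [-0.08708 +0.90959 +0.40628]
    [+0.22263 -0.37975 +0.89790]
t = (-0.0716, -0.0339, 0.6082) m
M0: Pc = R·M0+t = (-0.10610, +0.00896, +0.58230); u = 830.8·(-0.10610)/0.58230 + 300.7 = 149.3180, v = 624.8·(+0.00896)/0.58230 + 221.8 = 231.4106
M1: Pc = R·M1+t = (-0.02260, +0.00147, +0.60144); u = 830.8·(-0.02260)/0.60144 + 300.7 = 269.4883, v = 624.8·(+0.00147)/0.60144 + 221.8 = 223.3248
M2: Pc = R·M2+t = (-0.03710, -0.07676, +0.63410); u = 830.8·(-0.03710)/0.63410 + 300.7 = 252.0940, v = 624.8·(-0.07676)/0.63410 + 221.8 = 146.1692
M3: Pc = R·M3+t = (-0.12060, -0.06927, +0.61496); u = 830.8·(-0.12060)/0.61496 + 300.7 = 137.7641, v = 624.8·(-0.06927)/0.61496 + 221.8 = 151.4234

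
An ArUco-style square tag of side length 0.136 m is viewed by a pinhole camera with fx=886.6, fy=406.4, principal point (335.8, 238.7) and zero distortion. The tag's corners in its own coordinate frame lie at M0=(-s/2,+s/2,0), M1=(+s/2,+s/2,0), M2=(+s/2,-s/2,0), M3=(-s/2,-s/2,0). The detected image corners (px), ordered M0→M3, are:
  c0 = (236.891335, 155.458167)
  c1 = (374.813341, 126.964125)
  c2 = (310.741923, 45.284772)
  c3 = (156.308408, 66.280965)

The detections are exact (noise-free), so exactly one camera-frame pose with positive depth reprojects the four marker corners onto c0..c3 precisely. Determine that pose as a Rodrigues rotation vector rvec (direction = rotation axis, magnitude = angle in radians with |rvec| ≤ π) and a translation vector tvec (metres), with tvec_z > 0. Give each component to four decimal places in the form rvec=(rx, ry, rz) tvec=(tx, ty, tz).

rvec=(0.1758, -0.5892, -0.4521) tvec=(-0.0441, -0.2197, 0.6398)

Intrinsics K: fx=886.6, fy=406.4, cx=335.8, cy=238.7
Marker side s = 0.136 m; corners in marker frame (Z=0):
  M0 = (-0.0680, +0.0680, 0)
  M1 = (+0.0680, +0.0680, 0)
  M2 = (+0.0680, -0.0680, 0)
  M3 = (-0.0680, -0.0680, 0)
Detected image corners:
  c0 = (236.891335, 155.458167) px
  c1 = (374.813341, 126.964125) px
  c2 = (310.741923, 45.284772) px
  c3 = (156.308408, 66.280965) px
Planar DLT: solve 8×8 A·h = b for H (H[2,2]=1):
  H  [+1281.96528 +649.21089 +274.63951]
  H  [-106.46487 +670.73982 +99.14386]
  H  [+0.77487 +0.44715 +1.00000]
B = K⁻¹H; ‖b₁‖=1.562944, ‖b₂‖=1.562944; λ = 2/(‖b₁‖+‖b₂‖) = 0.639818, sign → tz>0 ⇒ λ=+0.639818
r₁ = λ·B[:,0] = (+0.73736,-0.45881,+0.49578); r₂ = λ·B[:,1] = (+0.36015,+0.88794,+0.28610)
r₃ = r₁×r₂ = (-0.57149,-0.03240,+0.81997); SVD([r₁ r₂ r₃]) → R = UVᵀ:
  R  [+0.73736 +0.36015 -0.57149]
  R  [-0.45881 +0.88794 -0.03240]
  R  [+0.49578 +0.28610 +0.81997]
t = (-0.04414, -0.21971, +0.63982) m
tr R = 2.445274; θ = arccos((tr R − 1)/2) = 0.763187 rad = 43.727°
axis k = ((R−Rᵀ)₃₂, (R−Rᵀ)₁₃, (R−Rᵀ)₂₁) / (2 sinθ) = (+0.230387, -0.772006, -0.592392)
rvec = θ·k = (+0.175828, -0.589185, -0.452106)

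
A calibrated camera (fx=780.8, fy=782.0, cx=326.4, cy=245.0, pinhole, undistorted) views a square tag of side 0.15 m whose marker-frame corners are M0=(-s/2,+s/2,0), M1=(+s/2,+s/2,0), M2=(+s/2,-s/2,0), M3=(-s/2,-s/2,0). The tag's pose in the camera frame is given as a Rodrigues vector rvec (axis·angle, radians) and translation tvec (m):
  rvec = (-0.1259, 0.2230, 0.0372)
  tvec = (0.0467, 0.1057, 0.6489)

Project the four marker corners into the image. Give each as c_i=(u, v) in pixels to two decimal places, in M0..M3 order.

c0=(290.49, 457.41) c1=(471.73, 473.10) c2=(476.91, 285.31) c3=(300.26, 279.35)

Intrinsics K: fx=780.8, fy=782.0, cx=326.4, cy=245.0
Marker side s = 0.15 m; corners in marker frame (Z=0):
  M0 = (-0.0750, +0.0750, 0)
  M1 = (+0.0750, +0.0750, 0)
  M2 = (+0.0750, -0.0750, 0)
  M3 = (-0.0750, -0.0750, 0)
rvec = (-0.1259, 0.2230, 0.0372), |rvec| = θ = 0.25877 rad = 14.827°
Rodrigues: sinθ=0.25589, 1−cosθ=0.03330; R = I + sinθ·[k]× + (1−cosθ)·[k]×²:
    [+0.97459 -0.05075 +0.21819]
    [+0.02283 +0.99143 +0.12862]
    [-0.22285 -0.12037 +0.96739]
t = (0.0467, 0.1057, 0.6489) m
M0: Pc = R·M0+t = (-0.03020, +0.17835, +0.65659); u = 780.8·(-0.03020)/0.65659 + 326.4 = 290.4868, v = 782.0·(+0.17835)/0.65659 + 245.0 = 457.4111
M1: Pc = R·M1+t = (+0.11599, +0.18177, +0.62316); u = 780.8·(+0.11599)/0.62316 + 326.4 = 471.7297, v = 782.0·(+0.18177)/0.62316 + 245.0 = 473.1019
M2: Pc = R·M2+t = (+0.12360, +0.03305, +0.64121); u = 780.8·(+0.12360)/0.64121 + 326.4 = 476.9062, v = 782.0·(+0.03305)/0.64121 + 245.0 = 285.3122
M3: Pc = R·M3+t = (-0.02259, +0.02963, +0.67464); u = 780.8·(-0.02259)/0.67464 + 326.4 = 300.2577, v = 782.0·(+0.02963)/0.67464 + 245.0 = 279.3460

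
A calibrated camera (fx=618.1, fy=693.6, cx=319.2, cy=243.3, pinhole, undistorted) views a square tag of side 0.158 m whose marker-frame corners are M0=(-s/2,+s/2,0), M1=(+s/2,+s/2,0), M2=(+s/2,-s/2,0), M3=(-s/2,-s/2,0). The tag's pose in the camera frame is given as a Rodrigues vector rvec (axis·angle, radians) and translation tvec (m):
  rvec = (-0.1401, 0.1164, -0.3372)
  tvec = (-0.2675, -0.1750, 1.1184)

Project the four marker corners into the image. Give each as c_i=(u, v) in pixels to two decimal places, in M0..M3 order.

c0=(143.64, 196.83) c1=(224.65, 162.62) c2=(198.83, 73.28) c3=(119.90, 107.87)

Intrinsics K: fx=618.1, fy=693.6, cx=319.2, cy=243.3
Marker side s = 0.158 m; corners in marker frame (Z=0):
  M0 = (-0.0790, +0.0790, 0)
  M1 = (+0.0790, +0.0790, 0)
  M2 = (+0.0790, -0.0790, 0)
  M3 = (-0.0790, -0.0790, 0)
rvec = (-0.1401, 0.1164, -0.3372), |rvec| = θ = 0.38325 rad = 21.959°
Rodrigues: sinθ=0.37394, 1−cosθ=0.07255; R = I + sinθ·[k]× + (1−cosθ)·[k]×²:
    [+0.93715 +0.32095 +0.13690]
    [-0.33706 +0.93415 +0.11731]
    [-0.09024 -0.15608 +0.98361]
t = (-0.2675, -0.1750, 1.1184) m
M0: Pc = R·M0+t = (-0.31618, -0.07457, +1.11320); u = 618.1·(-0.31618)/1.11320 + 319.2 = 143.6422, v = 693.6·(-0.07457)/1.11320 + 243.3 = 196.8348
M1: Pc = R·M1+t = (-0.16811, -0.12783, +1.09894); u = 618.1·(-0.16811)/1.09894 + 319.2 = 224.6463, v = 693.6·(-0.12783)/1.09894 + 243.3 = 162.6195
M2: Pc = R·M2+t = (-0.21882, -0.27543, +1.12360); u = 618.1·(-0.21882)/1.12360 + 319.2 = 198.8256, v = 693.6·(-0.27543)/1.12360 + 243.3 = 73.2798
M3: Pc = R·M3+t = (-0.36689, -0.22217, +1.13786); u = 618.1·(-0.36689)/1.13786 + 319.2 = 119.9006, v = 693.6·(-0.22217)/1.13786 + 243.3 = 107.8729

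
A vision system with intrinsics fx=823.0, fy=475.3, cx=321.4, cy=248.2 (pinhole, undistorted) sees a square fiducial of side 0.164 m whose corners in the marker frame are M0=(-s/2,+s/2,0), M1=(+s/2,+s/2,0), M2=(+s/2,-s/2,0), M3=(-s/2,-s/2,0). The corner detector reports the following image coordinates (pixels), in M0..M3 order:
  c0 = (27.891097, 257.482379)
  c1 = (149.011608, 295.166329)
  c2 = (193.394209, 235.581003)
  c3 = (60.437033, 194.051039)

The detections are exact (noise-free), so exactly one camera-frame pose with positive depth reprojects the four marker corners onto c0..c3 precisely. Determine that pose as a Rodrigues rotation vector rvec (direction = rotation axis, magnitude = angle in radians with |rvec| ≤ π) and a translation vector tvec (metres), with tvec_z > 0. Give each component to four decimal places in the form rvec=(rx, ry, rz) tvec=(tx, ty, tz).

Intrinsics K: fx=823.0, fy=475.3, cx=321.4, cy=248.2
Marker side s = 0.164 m; corners in marker frame (Z=0):
  M0 = (-0.0820, +0.0820, 0)
  M1 = (+0.0820, +0.0820, 0)
  M2 = (+0.0820, -0.0820, 0)
  M3 = (-0.0820, -0.0820, 0)
Detected image corners:
  c0 = (27.891097, 257.482379) px
  c1 = (149.011608, 295.166329) px
  c2 = (193.394209, 235.581003) px
  c3 = (60.437033, 194.051039) px
Planar DLT: solve 8×8 A·h = b for H (H[2,2]=1):
  H  [+774.32518 -172.97693 +106.84863]
  H  [+244.12763 +515.51493 +247.03376]
  H  [+0.01292 +0.57204 +1.00000]
B = K⁻¹H; ‖b₁‖=1.064351, ‖b₂‖=1.064351; λ = 2/(‖b₁‖+‖b₂‖) = 0.939539, sign → tz>0 ⇒ λ=+0.939539
r₁ = λ·B[:,0] = (+0.87923,+0.47624,+0.01214); r₂ = λ·B[:,1] = (-0.40736,+0.73838,+0.53746)
r₃ = r₁×r₂ = (+0.24700,-0.47749,+0.84320); SVD([r₁ r₂ r₃]) → R = UVᵀ:
  R  [+0.87923 -0.40736 +0.24700]
  R  [+0.47624 +0.73838 -0.47749]
  R  [+0.01214 +0.53746 +0.84320]
t = (-0.24493, -0.00231, +0.93954) m
tr R = 2.460813; θ = arccos((tr R − 1)/2) = 0.751879 rad = 43.080°
axis k = ((R−Rᵀ)₃₂, (R−Rᵀ)₁₃, (R−Rᵀ)₂₁) / (2 sinθ) = (+0.742994, +0.171930, +0.646838)
rvec = θ·k = (+0.558642, +0.129271, +0.486344)

rvec=(0.5586, 0.1293, 0.4863) tvec=(-0.2449, -0.0023, 0.9395)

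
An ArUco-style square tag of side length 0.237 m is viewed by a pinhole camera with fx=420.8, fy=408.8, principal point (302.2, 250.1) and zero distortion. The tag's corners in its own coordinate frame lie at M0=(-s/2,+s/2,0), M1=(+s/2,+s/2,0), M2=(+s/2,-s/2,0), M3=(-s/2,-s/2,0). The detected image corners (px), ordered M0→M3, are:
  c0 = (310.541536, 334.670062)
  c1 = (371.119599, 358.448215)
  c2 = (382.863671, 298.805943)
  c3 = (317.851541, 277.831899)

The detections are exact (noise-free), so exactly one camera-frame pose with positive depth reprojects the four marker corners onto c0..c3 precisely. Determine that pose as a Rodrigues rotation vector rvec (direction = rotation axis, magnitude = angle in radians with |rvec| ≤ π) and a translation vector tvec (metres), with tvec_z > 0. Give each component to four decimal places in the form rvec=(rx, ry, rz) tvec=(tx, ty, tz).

rvec=(0.3397, 0.4971, 0.1934) tvec=(0.1444, 0.2392, 1.4421)

Intrinsics K: fx=420.8, fy=408.8, cx=302.2, cy=250.1
Marker side s = 0.237 m; corners in marker frame (Z=0):
  M0 = (-0.1185, +0.1185, 0)
  M1 = (+0.1185, +0.1185, 0)
  M2 = (+0.1185, -0.1185, 0)
  M3 = (-0.1185, -0.1185, 0)
Detected image corners:
  c0 = (310.541536, 334.670062) px
  c1 = (371.119599, 358.448215) px
  c2 = (382.863671, 298.805943) px
  c3 = (317.851541, 277.831899) px
Planar DLT: solve 8×8 A·h = b for H (H[2,2]=1):
  H  [+160.95591 +47.36398 +344.33495]
  H  [-0.68152 +325.65219 +317.91211]
  H  [-0.30013 +0.25241 +1.00000]
B = K⁻¹H; ‖b₁‖=0.693421, ‖b₂‖=0.693421; λ = 2/(‖b₁‖+‖b₂‖) = 1.442126, sign → tz>0 ⇒ λ=+1.442126
r₁ = λ·B[:,0] = (+0.86245,+0.26239,-0.43282); r₂ = λ·B[:,1] = (-0.09909,+0.92611,+0.36400)
r₃ = r₁×r₂ = (+0.49635,-0.27104,+0.82472); SVD([r₁ r₂ r₃]) → R = UVᵀ:
  R  [+0.86245 -0.09909 +0.49635]
  R  [+0.26239 +0.92611 -0.27104]
  R  [-0.43282 +0.36400 +0.82472]
t = (+0.14440, +0.23922, +1.44213) m
tr R = 2.613283; θ = arccos((tr R − 1)/2) = 0.632348 rad = 36.231°
axis k = ((R−Rᵀ)₃₂, (R−Rᵀ)₁₃, (R−Rᵀ)₂₁) / (2 sinθ) = (+0.537225, +0.786051, +0.305800)
rvec = θ·k = (+0.339713, +0.497058, +0.193372)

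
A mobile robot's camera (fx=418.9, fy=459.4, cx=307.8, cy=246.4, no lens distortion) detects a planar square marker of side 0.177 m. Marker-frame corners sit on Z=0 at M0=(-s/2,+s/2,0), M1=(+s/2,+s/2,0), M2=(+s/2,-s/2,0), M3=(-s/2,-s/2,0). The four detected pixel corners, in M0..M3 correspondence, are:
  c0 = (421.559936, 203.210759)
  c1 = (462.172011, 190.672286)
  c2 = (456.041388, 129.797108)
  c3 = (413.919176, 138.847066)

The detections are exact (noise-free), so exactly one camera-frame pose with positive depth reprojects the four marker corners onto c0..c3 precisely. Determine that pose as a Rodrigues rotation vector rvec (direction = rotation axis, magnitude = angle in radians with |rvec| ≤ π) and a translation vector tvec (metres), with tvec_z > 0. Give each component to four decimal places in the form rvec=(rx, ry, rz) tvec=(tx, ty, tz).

Intrinsics K: fx=418.9, fy=459.4, cx=307.8, cy=246.4
Marker side s = 0.177 m; corners in marker frame (Z=0):
  M0 = (-0.0885, +0.0885, 0)
  M1 = (+0.0885, +0.0885, 0)
  M2 = (+0.0885, -0.0885, 0)
  M3 = (-0.0885, -0.0885, 0)
Detected image corners:
  c0 = (421.559936, 203.210759) px
  c1 = (462.172011, 190.672286) px
  c2 = (456.041388, 129.797108) px
  c3 = (413.919176, 138.847066) px
Planar DLT: solve 8×8 A·h = b for H (H[2,2]=1):
  H  [+382.95081 +104.34653 +439.09203]
  H  [-4.71272 +378.25791 +165.88359]
  H  [+0.34053 +0.14957 +1.00000]
B = K⁻¹H; ‖b₁‖=0.770730, ‖b₂‖=0.770730; λ = 2/(‖b₁‖+‖b₂‖) = 1.297472, sign → tz>0 ⇒ λ=+1.297472
r₁ = λ·B[:,0] = (+0.86148,-0.25028,+0.44182); r₂ = λ·B[:,1] = (+0.18061,+0.96422,+0.19406)
r₃ = r₁×r₂ = (-0.47458,-0.08738,+0.87586); SVD([r₁ r₂ r₃]) → R = UVᵀ:
  R  [+0.86148 +0.18061 -0.47458]
  R  [-0.25028 +0.96422 -0.08738]
  R  [+0.44182 +0.19406 +0.87586]
t = (+0.40665, -0.22740, +1.29747) m
tr R = 2.701565; θ = arccos((tr R − 1)/2) = 0.553324 rad = 31.703°
axis k = ((R−Rᵀ)₃₂, (R−Rᵀ)₁₃, (R−Rᵀ)₂₁) / (2 sinθ) = (+0.267771, -0.871910, -0.409966)
rvec = θ·k = (+0.148164, -0.482448, -0.226844)

rvec=(0.1482, -0.4824, -0.2268) tvec=(0.4067, -0.2274, 1.2975)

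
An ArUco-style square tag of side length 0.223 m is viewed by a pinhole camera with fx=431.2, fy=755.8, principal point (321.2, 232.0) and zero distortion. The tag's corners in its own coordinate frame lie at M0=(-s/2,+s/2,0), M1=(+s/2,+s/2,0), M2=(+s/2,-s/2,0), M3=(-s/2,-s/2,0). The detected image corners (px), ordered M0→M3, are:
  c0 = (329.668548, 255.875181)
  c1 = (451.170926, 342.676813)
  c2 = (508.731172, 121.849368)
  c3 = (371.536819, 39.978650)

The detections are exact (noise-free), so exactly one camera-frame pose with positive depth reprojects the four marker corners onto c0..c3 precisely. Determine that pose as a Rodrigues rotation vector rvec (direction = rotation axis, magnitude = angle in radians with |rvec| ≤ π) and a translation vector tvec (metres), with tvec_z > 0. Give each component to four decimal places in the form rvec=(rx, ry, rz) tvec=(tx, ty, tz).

Intrinsics K: fx=431.2, fy=755.8, cx=321.2, cy=232.0
Marker side s = 0.223 m; corners in marker frame (Z=0):
  M0 = (-0.1115, +0.1115, 0)
  M1 = (+0.1115, +0.1115, 0)
  M2 = (+0.1115, -0.1115, 0)
  M3 = (-0.1115, -0.1115, 0)
Detected image corners:
  c0 = (329.668548, 255.875181) px
  c1 = (451.170926, 342.676813) px
  c2 = (508.731172, 121.849368) px
  c3 = (371.536819, 39.978650) px
Planar DLT: solve 8×8 A·h = b for H (H[2,2]=1):
  H  [+465.71971 -39.22716 +412.10276]
  H  [+327.19156 +1062.47328 +194.17435]
  H  [-0.27113 +0.43981 +1.00000]
B = K⁻¹H; ‖b₁‖=1.408356, ‖b₂‖=1.408356; λ = 2/(‖b₁‖+‖b₂‖) = 0.710048, sign → tz>0 ⇒ λ=+0.710048
r₁ = λ·B[:,0] = (+0.91029,+0.36648,-0.19251); r₂ = λ·B[:,1] = (-0.29722,+0.90230,+0.31229)
r₃ = r₁×r₂ = (+0.28815,-0.22705,+0.93028); SVD([r₁ r₂ r₃]) → R = UVᵀ:
  R  [+0.91029 -0.29722 +0.28815]
  R  [+0.36648 +0.90230 -0.22705]
  R  [-0.19251 +0.31229 +0.93028]
t = (+0.14969, -0.03554, +0.71005) m
tr R = 2.742867; θ = arccos((tr R − 1)/2) = 0.512679 rad = 29.374°
axis k = ((R−Rᵀ)₃₂, (R−Rᵀ)₁₃, (R−Rᵀ)₂₁) / (2 sinθ) = (+0.549771, +0.489958, +0.676530)
rvec = θ·k = (+0.281856, +0.251191, +0.346843)

rvec=(0.2819, 0.2512, 0.3468) tvec=(0.1497, -0.0355, 0.7100)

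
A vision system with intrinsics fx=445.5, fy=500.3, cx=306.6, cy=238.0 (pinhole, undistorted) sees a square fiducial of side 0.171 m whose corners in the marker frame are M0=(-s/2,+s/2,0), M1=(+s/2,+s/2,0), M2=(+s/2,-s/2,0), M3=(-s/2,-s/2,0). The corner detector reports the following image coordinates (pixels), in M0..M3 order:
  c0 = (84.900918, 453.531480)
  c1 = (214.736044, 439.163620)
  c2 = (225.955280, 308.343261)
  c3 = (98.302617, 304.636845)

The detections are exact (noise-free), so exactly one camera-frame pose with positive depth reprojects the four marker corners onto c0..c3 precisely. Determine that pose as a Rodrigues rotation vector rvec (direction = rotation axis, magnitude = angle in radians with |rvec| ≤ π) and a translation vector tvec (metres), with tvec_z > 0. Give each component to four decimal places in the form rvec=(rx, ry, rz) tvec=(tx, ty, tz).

rvec=(0.0062, -0.4826, 0.0954) tvec=(-0.2020, 0.1696, 0.6143)

Intrinsics K: fx=445.5, fy=500.3, cx=306.6, cy=238.0
Marker side s = 0.171 m; corners in marker frame (Z=0):
  M0 = (-0.0855, +0.0855, 0)
  M1 = (+0.0855, +0.0855, 0)
  M2 = (+0.0855, -0.0855, 0)
  M3 = (-0.0855, -0.0855, 0)
Detected image corners:
  c0 = (84.900918, 453.531480) px
  c1 = (214.736044, 439.163620) px
  c2 = (225.955280, 308.343261) px
  c3 = (98.302617, 304.636845) px
Planar DLT: solve 8×8 A·h = b for H (H[2,2]=1):
  H  [+870.59061 -75.78552 +160.14176]
  H  [+253.04022 +804.31864 +376.08557]
  H  [+0.75472 -0.02697 +1.00000]
B = K⁻¹H; ‖b₁‖=1.627796, ‖b₂‖=1.627796; λ = 2/(‖b₁‖+‖b₂‖) = 0.614327, sign → tz>0 ⇒ λ=+0.614327
r₁ = λ·B[:,0] = (+0.88142,+0.09015,+0.46365); r₂ = λ·B[:,1] = (-0.09310,+0.99552,-0.01657)
r₃ = r₁×r₂ = (-0.46306,-0.02856,+0.88586); SVD([r₁ r₂ r₃]) → R = UVᵀ:
  R  [+0.88142 -0.09310 -0.46306]
  R  [+0.09015 +0.99552 -0.02856]
  R  [+0.46365 -0.01657 +0.88586]
t = (-0.20196, +0.16956, +0.61433) m
tr R = 2.762805; θ = arccos((tr R − 1)/2) = 0.491973 rad = 28.188°
axis k = ((R−Rᵀ)₃₂, (R−Rᵀ)₁₃, (R−Rᵀ)₂₁) / (2 sinθ) = (+0.012700, -0.980925, +0.193973)
rvec = θ·k = (+0.006248, -0.482588, +0.095429)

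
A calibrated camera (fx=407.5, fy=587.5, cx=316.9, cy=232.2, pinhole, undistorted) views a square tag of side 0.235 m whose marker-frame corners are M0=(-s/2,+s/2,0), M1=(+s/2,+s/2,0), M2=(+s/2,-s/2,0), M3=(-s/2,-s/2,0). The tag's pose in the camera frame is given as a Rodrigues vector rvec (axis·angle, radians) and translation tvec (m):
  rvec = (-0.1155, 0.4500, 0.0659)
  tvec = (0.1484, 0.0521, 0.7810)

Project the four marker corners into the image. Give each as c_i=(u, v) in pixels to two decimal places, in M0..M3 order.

Intrinsics K: fx=407.5, fy=587.5, cx=316.9, cy=232.2
Marker side s = 0.235 m; corners in marker frame (Z=0):
  M0 = (-0.1175, +0.1175, 0)
  M1 = (+0.1175, +0.1175, 0)
  M2 = (+0.1175, -0.1175, 0)
  M3 = (-0.1175, -0.1175, 0)
rvec = (-0.1155, 0.4500, 0.0659), |rvec| = θ = 0.46924 rad = 26.885°
Rodrigues: sinθ=0.45221, 1−cosθ=0.10809; R = I + sinθ·[k]× + (1−cosθ)·[k]×²:
    [+0.89846 -0.08902 +0.42993]
    [+0.03799 +0.99132 +0.12587]
    [-0.43740 -0.09675 +0.89405]
t = (0.1484, 0.0521, 0.7810) m
M0: Pc = R·M0+t = (+0.03237, +0.16412, +0.82103); u = 407.5·(+0.03237)/0.82103 + 316.9 = 332.9665, v = 587.5·(+0.16412)/0.82103 + 232.2 = 349.6359
M1: Pc = R·M1+t = (+0.24351, +0.17304, +0.71824); u = 407.5·(+0.24351)/0.71824 + 316.9 = 455.0578, v = 587.5·(+0.17304)/0.71824 + 232.2 = 373.7460
M2: Pc = R·M2+t = (+0.26443, -0.05992, +0.74097); u = 407.5·(+0.26443)/0.74097 + 316.9 = 462.3236, v = 587.5·(-0.05992)/0.74097 + 232.2 = 184.6942
M3: Pc = R·M3+t = (+0.05329, -0.06884, +0.84376); u = 407.5·(+0.05329)/0.84376 + 316.9 = 342.6371, v = 587.5·(-0.06884)/0.84376 + 232.2 = 184.2647

c0=(332.97, 349.64) c1=(455.06, 373.75) c2=(462.32, 184.69) c3=(342.64, 184.26)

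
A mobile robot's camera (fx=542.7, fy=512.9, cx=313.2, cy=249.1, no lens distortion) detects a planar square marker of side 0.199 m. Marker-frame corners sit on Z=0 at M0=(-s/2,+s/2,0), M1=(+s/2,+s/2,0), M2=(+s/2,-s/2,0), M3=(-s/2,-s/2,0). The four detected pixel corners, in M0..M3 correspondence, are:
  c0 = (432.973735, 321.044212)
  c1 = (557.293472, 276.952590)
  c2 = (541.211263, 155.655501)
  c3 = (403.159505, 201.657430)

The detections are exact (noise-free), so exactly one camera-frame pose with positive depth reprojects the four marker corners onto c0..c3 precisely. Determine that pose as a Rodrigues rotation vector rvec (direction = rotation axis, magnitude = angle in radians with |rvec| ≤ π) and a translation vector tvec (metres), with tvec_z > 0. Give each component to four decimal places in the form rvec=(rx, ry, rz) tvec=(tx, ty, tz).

rvec=(0.3750, -0.1481, -0.3207) tvec=(0.2385, -0.0110, 0.7536)

Intrinsics K: fx=542.7, fy=512.9, cx=313.2, cy=249.1
Marker side s = 0.199 m; corners in marker frame (Z=0):
  M0 = (-0.0995, +0.0995, 0)
  M1 = (+0.0995, +0.0995, 0)
  M2 = (+0.0995, -0.0995, 0)
  M3 = (-0.0995, -0.0995, 0)
Detected image corners:
  c0 = (432.973735, 321.044212) px
  c1 = (557.293472, 276.952590) px
  c2 = (541.211263, 155.655501) px
  c3 = (403.159505, 201.657430) px
Planar DLT: solve 8×8 A·h = b for H (H[2,2]=1):
  H  [+710.65424 +360.04961 +484.95554]
  H  [-199.86915 +725.81899 +241.61517]
  H  [+0.10993 +0.50678 +1.00000]
B = K⁻¹H; ‖b₁‖=1.327029, ‖b₂‖=1.327029; λ = 2/(‖b₁‖+‖b₂‖) = 0.753563, sign → tz>0 ⇒ λ=+0.753563
r₁ = λ·B[:,0] = (+0.93897,-0.33388,+0.08284); r₂ = λ·B[:,1] = (+0.27955,+0.88091,+0.38189)
r₃ = r₁×r₂ = (-0.20048,-0.33543,+0.92049); SVD([r₁ r₂ r₃]) → R = UVᵀ:
  R  [+0.93897 +0.27955 -0.20048]
  R  [-0.33388 +0.88091 -0.33543]
  R  [+0.08284 +0.38189 +0.92049]
t = (+0.23849, -0.01100, +0.75356) m
tr R = 2.740369; θ = arccos((tr R − 1)/2) = 0.515220 rad = 29.520°
axis k = ((R−Rᵀ)₃₂, (R−Rᵀ)₁₃, (R−Rᵀ)₂₁) / (2 sinθ) = (+0.727906, -0.287505, -0.622490)
rvec = θ·k = (+0.375032, -0.148128, -0.320719)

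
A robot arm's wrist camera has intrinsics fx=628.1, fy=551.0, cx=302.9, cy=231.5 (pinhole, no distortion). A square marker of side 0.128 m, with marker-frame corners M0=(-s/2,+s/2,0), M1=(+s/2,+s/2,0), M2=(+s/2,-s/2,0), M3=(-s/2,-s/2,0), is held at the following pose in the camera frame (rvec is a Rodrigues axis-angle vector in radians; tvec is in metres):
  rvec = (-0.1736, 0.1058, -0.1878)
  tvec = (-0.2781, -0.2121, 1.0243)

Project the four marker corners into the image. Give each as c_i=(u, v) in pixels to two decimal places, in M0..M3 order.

Intrinsics K: fx=628.1, fy=551.0, cx=302.9, cy=231.5
Marker side s = 0.128 m; corners in marker frame (Z=0):
  M0 = (-0.0640, +0.0640, 0)
  M1 = (+0.0640, +0.0640, 0)
  M2 = (+0.0640, -0.0640, 0)
  M3 = (-0.0640, -0.0640, 0)
rvec = (-0.1736, 0.1058, -0.1878), |rvec| = θ = 0.27677 rad = 15.858°
Rodrigues: sinθ=0.27325, 1−cosθ=0.03806; R = I + sinθ·[k]× + (1−cosθ)·[k]×²:
    [+0.97692 +0.17629 +0.12065]
    [-0.19454 +0.96751 +0.16152]
    [-0.08826 -0.18126 +0.97947]
t = (-0.2781, -0.2121, 1.0243) m
M0: Pc = R·M0+t = (-0.32934, -0.13773, +1.01835); u = 628.1·(-0.32934)/1.01835 + 302.9 = 99.7683, v = 551.0·(-0.13773)/1.01835 + 231.5 = 156.9784
M1: Pc = R·M1+t = (-0.20429, -0.16263, +1.00705); u = 628.1·(-0.20429)/1.00705 + 302.9 = 175.4807, v = 551.0·(-0.16263)/1.00705 + 231.5 = 142.5183
M2: Pc = R·M2+t = (-0.22686, -0.28647, +1.03025); u = 628.1·(-0.22686)/1.03025 + 302.9 = 164.5935, v = 551.0·(-0.28647)/1.03025 + 231.5 = 78.2896
M3: Pc = R·M3+t = (-0.35191, -0.26157, +1.04155); u = 628.1·(-0.35191)/1.04155 + 302.9 = 90.6858, v = 551.0·(-0.26157)/1.04155 + 231.5 = 93.1243

c0=(99.77, 156.98) c1=(175.48, 142.52) c2=(164.59, 78.29) c3=(90.69, 93.12)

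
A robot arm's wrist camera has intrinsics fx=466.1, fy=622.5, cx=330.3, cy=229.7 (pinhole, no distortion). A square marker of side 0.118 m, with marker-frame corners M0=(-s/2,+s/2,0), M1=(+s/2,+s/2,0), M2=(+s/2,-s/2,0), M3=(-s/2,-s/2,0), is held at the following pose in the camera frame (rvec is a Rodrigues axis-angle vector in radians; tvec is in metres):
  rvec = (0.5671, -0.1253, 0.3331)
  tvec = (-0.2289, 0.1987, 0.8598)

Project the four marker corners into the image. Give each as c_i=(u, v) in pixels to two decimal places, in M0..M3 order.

Intrinsics K: fx=466.1, fy=622.5, cx=330.3, cy=229.7
Marker side s = 0.118 m; corners in marker frame (Z=0):
  M0 = (-0.0590, +0.0590, 0)
  M1 = (+0.0590, +0.0590, 0)
  M2 = (+0.0590, -0.0590, 0)
  M3 = (-0.0590, -0.0590, 0)
rvec = (0.5671, -0.1253, 0.3331), |rvec| = θ = 0.66952 rad = 38.361°
Rodrigues: sinθ=0.62061, 1−cosθ=0.21588; R = I + sinθ·[k]× + (1−cosθ)·[k]×²:
    [+0.93900 -0.34299 -0.02517]
    [+0.27454 +0.79168 -0.54577]
    [+0.20712 +0.50557 +0.83756]
t = (-0.2289, 0.1987, 0.8598) m
M0: Pc = R·M0+t = (-0.30454, +0.22921, +0.87741); u = 466.1·(-0.30454)/0.87741 + 330.3 = 168.5226, v = 622.5·(+0.22921)/0.87741 + 229.7 = 392.3196
M1: Pc = R·M1+t = (-0.19374, +0.26161, +0.90185); u = 466.1·(-0.19374)/0.90185 + 330.3 = 230.1724, v = 622.5·(+0.26161)/0.90185 + 229.7 = 410.2741
M2: Pc = R·M2+t = (-0.15326, +0.16819, +0.84219); u = 466.1·(-0.15326)/0.84219 + 330.3 = 245.4788, v = 622.5·(+0.16819)/0.84219 + 229.7 = 354.0157
M3: Pc = R·M3+t = (-0.26406, +0.13579, +0.81775); u = 466.1·(-0.26406)/0.81775 + 330.3 = 179.7889, v = 622.5·(+0.13579)/0.81775 + 229.7 = 333.0700

c0=(168.52, 392.32) c1=(230.17, 410.27) c2=(245.48, 354.02) c3=(179.79, 333.07)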